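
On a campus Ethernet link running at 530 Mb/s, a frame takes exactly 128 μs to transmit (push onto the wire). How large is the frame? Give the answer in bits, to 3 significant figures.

L = R × t_tx = 530000000 b/s × 0.000128 s = 67840 bits.

67800 bits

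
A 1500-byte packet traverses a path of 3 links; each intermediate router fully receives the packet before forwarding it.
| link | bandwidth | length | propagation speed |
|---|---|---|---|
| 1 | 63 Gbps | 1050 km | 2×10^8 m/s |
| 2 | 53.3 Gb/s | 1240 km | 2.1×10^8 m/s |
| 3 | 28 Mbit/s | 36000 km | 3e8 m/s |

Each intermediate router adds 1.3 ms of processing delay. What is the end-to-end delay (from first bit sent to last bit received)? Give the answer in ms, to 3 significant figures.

L = 1500 × 8 = 12000 bits.
Transmission delays (L/R per hop): 0.000190476, 0.000225141, 0.428571 ms; sum = 0.428987 ms.
Propagation delays (d/s per hop): 5.25, 5.90476, 120 ms; sum = 131.155 ms.
Processing at 2 router(s): 2 × 1.3 ms = 2.6 ms.
End-to-end = 134 ms.

134 ms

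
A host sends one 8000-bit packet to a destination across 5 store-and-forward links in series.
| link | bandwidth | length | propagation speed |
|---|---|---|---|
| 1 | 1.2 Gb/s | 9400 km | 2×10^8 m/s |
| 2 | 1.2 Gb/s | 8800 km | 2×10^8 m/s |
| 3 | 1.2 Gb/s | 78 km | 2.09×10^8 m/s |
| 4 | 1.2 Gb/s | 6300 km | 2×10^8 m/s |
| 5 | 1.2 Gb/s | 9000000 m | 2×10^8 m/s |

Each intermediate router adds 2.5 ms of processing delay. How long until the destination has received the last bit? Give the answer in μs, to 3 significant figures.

178000 μs

Transmission delay per hop = L/R = 8000/1200000000 = 6.66667 μs; 5 hops → 33.3333 μs.
Propagation delays (d/s per hop): 47000, 44000, 373.206, 31500, 45000 μs; sum = 167873 μs.
Processing at 4 router(s): 4 × 2.5 ms = 10000 μs.
End-to-end = 178000 μs.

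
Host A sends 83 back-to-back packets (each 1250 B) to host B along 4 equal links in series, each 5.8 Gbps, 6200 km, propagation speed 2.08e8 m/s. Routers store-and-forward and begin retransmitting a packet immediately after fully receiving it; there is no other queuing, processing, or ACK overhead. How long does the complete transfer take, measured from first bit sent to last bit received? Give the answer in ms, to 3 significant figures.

119 ms

Per-hop transmission t_tx = L/R = 10000/5800000000 = 0.00172414 ms.
Per-hop propagation t_prop = 6200000/208000000 = 29.8077 ms.
Pipeline fill: first packet needs 4·t_tx to clear all hops; remaining 82 packets each add one t_tx.
Total = (4+83-1)·t_tx + 4·t_prop = 86·0.00172414 + 4·29.8077 = 119 ms.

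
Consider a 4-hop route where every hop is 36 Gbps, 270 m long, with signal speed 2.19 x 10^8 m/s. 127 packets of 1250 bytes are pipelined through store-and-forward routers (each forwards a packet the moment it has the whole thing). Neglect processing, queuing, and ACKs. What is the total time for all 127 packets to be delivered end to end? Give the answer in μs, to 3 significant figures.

Per-hop transmission t_tx = L/R = 10000/36000000000 = 0.277778 μs.
Per-hop propagation t_prop = 270/219000000 = 1.23288 μs.
Pipeline fill: first packet needs 4·t_tx to clear all hops; remaining 126 packets each add one t_tx.
Total = (4+127-1)·t_tx + 4·t_prop = 130·0.277778 + 4·1.23288 = 41.0 μs.

41.0 μs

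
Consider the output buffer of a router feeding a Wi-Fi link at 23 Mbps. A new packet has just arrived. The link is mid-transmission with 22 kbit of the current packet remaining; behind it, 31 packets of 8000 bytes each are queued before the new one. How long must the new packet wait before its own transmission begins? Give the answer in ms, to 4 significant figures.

Each queued packet: L/R = 64000/23000000 = 2.78261 ms.
31 queued → 86.2609 ms.
Plus remaining 22000 bits of current packet: 0.956522 ms.
Queuing delay = 87.22 ms.

87.22 ms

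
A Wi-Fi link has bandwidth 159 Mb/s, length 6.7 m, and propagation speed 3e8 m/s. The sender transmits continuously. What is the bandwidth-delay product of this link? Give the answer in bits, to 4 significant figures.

Propagation delay = 6.7 / 300000000 = 2.23333e-08 s.
BDP = R × t_prop = 159000000 × 2.23333e-08 = 3.551 bits.

3.551 bits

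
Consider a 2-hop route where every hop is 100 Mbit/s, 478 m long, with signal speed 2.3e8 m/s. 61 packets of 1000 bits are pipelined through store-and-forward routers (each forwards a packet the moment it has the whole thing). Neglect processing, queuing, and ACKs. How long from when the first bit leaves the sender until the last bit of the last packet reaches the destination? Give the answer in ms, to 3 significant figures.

0.624 ms

Per-hop transmission t_tx = L/R = 1000/100000000 = 0.01 ms.
Per-hop propagation t_prop = 478/2.3e+08 = 0.00207826 ms.
Pipeline fill: first packet needs 2·t_tx to clear all hops; remaining 60 packets each add one t_tx.
Total = (2+61-1)·t_tx + 2·t_prop = 62·0.01 + 2·0.00207826 = 0.624 ms.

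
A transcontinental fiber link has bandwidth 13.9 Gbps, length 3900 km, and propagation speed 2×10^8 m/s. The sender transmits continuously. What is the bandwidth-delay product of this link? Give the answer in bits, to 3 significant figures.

271000000 bits

Propagation delay = 3900000 / 200000000 = 0.0195 s.
BDP = R × t_prop = 13900000000 × 0.0195 = 271050000 bits.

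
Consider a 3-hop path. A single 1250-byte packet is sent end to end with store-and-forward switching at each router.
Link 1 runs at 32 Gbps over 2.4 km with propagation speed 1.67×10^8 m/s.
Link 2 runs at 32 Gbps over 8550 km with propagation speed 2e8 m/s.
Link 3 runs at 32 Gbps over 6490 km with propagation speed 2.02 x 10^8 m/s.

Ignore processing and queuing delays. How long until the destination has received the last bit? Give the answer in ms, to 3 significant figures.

74.9 ms

L = 1250 × 8 = 10000 bits.
Transmission delay per hop = L/R = 10000/32000000000 = 0.0003125 ms; 3 hops → 0.0009375 ms.
Propagation delays (d/s per hop): 0.0143713, 42.75, 32.1287 ms; sum = 74.8931 ms.
End-to-end = 74.9 ms.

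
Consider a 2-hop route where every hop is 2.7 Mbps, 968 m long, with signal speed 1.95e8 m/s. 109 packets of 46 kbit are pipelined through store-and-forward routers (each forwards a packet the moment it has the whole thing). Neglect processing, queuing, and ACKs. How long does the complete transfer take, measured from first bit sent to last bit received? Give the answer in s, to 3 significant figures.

1.87 s

Per-hop transmission t_tx = L/R = 46000/2700000 = 0.017037 s.
Per-hop propagation t_prop = 968/195000000 = 4.9641e-06 s.
Pipeline fill: first packet needs 2·t_tx to clear all hops; remaining 108 packets each add one t_tx.
Total = (2+109-1)·t_tx + 2·t_prop = 110·0.017037 + 2·4.9641e-06 = 1.87 s.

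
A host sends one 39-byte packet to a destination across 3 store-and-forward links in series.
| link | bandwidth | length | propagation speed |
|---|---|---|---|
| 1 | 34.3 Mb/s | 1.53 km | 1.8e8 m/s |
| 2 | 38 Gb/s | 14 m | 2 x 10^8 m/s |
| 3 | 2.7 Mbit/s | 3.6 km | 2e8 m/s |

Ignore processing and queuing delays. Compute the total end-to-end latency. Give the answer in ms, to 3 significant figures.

0.151 ms

L = 39 × 8 = 312 bits.
Transmission delays (L/R per hop): 0.00909621, 8.21053e-06, 0.115556 ms; sum = 0.12466 ms.
Propagation delays (d/s per hop): 0.0085, 7e-05, 0.018 ms; sum = 0.02657 ms.
End-to-end = 0.151 ms.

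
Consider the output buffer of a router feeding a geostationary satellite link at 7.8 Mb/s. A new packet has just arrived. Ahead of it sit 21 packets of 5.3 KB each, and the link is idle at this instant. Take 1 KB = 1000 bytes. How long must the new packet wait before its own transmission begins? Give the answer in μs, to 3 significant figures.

Each queued packet: L/R = 42400/7800000 = 5435.9 μs.
21 queued → 114154 μs.
Queuing delay = 114000 μs.

114000 μs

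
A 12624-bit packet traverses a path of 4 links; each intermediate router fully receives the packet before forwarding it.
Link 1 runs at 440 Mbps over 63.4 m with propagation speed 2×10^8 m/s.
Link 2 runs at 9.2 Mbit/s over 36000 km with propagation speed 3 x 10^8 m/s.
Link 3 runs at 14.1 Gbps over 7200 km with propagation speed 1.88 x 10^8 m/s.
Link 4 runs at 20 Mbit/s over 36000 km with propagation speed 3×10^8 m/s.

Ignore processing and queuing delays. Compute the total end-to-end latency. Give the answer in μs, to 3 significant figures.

Transmission delays (L/R per hop): 28.6909, 1372.17, 0.895319, 631.2 μs; sum = 2032.96 μs.
Propagation delays (d/s per hop): 0.317, 120000, 38297.9, 120000 μs; sum = 278298 μs.
End-to-end = 280000 μs.

280000 μs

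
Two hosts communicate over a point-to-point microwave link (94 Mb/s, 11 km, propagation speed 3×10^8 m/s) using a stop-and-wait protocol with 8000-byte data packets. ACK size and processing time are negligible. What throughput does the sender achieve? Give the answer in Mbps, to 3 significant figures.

84.9 Mbps

t_tx = L/R = 64000/94000000 = 0.000680851 s.
t_prop = 11000/300000000 = 3.66667e-05 s; RTT = 7.33333e-05 s.
Cycle = t_tx + RTT = 0.000754184 s.
Throughput = L / cycle = 64000 / 0.000754184 = 84.9 Mbps.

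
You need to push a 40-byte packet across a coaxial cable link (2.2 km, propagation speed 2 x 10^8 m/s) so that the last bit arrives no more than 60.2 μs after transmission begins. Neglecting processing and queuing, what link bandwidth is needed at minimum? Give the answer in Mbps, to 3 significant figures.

6.50 Mbps

L = 320 bits.
Propagation delay = 2200 / 200000000 = 11 μs.
Transmission budget = 60.2 − 11 = 49.2 μs.
R ≥ L / t_tx = 320 bits / 4.92e-05 s = 6.50 Mbps.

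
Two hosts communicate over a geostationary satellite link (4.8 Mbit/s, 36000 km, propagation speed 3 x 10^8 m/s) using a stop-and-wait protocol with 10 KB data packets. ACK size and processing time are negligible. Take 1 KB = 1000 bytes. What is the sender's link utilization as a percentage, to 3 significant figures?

6.49 %

t_tx = L/R = 80000/4800000 = 0.0166667 s.
t_prop = 36000000/300000000 = 0.12 s; RTT = 0.24 s.
Cycle = t_tx + RTT = 0.256667 s.
Utilization = t_tx / cycle = 0.0166667/0.256667 = 6.49 %.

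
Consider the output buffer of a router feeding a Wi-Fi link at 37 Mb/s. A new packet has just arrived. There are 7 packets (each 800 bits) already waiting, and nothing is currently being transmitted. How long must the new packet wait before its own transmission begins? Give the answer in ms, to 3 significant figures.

Each queued packet: L/R = 800/37000000 = 0.0216216 ms.
7 queued → 0.151351 ms.
Queuing delay = 0.151 ms.

0.151 ms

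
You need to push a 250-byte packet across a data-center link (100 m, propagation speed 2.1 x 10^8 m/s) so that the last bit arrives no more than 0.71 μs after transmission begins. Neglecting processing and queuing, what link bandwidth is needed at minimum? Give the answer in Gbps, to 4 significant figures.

8.554 Gbps

L = 2000 bits.
Propagation delay = 100 / 210000000 = 0.47619 μs.
Transmission budget = 0.71 − 0.47619 = 0.23381 μs.
R ≥ L / t_tx = 2000 bits / 2.3381e-07 s = 8.554 Gbps.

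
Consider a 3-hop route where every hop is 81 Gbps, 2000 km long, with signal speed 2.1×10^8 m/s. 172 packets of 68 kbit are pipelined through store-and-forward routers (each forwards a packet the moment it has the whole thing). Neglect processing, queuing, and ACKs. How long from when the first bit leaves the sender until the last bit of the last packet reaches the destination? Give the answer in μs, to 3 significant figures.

28700 μs

Per-hop transmission t_tx = L/R = 68000/81000000000 = 0.839506 μs.
Per-hop propagation t_prop = 2000000/210000000 = 9523.81 μs.
Pipeline fill: first packet needs 3·t_tx to clear all hops; remaining 171 packets each add one t_tx.
Total = (3+172-1)·t_tx + 3·t_prop = 174·0.839506 + 3·9523.81 = 28700 μs.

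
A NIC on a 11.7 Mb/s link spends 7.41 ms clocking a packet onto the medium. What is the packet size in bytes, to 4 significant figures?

L = R × t_tx = 11700000 b/s × 0.00741 s = 86697 bits.
In bytes: 86697 / 8 = 10840 bytes.

10840 bytes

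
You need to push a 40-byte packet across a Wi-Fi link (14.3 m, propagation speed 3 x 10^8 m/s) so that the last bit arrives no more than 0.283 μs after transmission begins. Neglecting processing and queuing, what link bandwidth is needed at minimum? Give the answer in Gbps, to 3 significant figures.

L = 320 bits.
Propagation delay = 14.3 / 300000000 = 0.0476667 μs.
Transmission budget = 0.283 − 0.0476667 = 0.235333 μs.
R ≥ L / t_tx = 320 bits / 2.35333e-07 s = 1.36 Gbps.

1.36 Gbps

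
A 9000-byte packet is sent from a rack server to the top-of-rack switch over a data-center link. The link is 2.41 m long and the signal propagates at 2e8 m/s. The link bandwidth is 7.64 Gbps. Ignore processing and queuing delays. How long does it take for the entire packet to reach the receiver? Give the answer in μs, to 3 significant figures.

9.44 μs

L = 9000 × 8 = 72000 bits.
Transmission delay = L/R = 72000 / 7640000000 = 9.42408 μs.
Propagation delay = d/s = 2.41 m / 200000000 m/s = 0.01205 μs.
Total = 9.44 μs.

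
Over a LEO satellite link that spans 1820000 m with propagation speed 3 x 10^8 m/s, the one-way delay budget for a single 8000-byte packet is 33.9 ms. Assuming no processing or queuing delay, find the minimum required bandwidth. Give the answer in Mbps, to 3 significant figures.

L = 64000 bits.
Propagation delay = 1820000 / 300000000 = 6.06667 ms.
Transmission budget = 33.9 − 6.06667 = 27.8333 ms.
R ≥ L / t_tx = 64000 bits / 0.0278333 s = 2.30 Mbps.

2.30 Mbps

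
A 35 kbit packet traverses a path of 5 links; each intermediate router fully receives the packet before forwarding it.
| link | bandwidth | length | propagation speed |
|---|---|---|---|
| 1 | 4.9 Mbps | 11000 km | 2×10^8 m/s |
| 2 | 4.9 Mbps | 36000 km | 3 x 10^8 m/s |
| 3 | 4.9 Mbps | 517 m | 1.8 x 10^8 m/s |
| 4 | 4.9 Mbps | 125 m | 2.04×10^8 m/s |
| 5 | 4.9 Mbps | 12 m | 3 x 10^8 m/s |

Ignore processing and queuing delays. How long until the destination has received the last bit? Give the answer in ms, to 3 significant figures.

211 ms

L = 35000 bits.
Transmission delay per hop = L/R = 35000/4900000 = 7.14286 ms; 5 hops → 35.7143 ms.
Propagation delays (d/s per hop): 55, 120, 0.00287222, 0.000612745, 4e-05 ms; sum = 175.004 ms.
End-to-end = 211 ms.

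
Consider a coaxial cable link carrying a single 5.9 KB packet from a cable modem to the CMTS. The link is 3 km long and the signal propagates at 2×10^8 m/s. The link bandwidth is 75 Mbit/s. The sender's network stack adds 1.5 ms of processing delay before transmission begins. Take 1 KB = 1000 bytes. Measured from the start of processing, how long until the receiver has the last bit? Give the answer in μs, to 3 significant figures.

2140 μs

L = 47200 bits.
Transmission delay = L/R = 47200 / 75000000 = 629.333 μs.
Propagation delay = d/s = 3000 m / 200000000 m/s = 15 μs.
Plus processing delay 1.5 ms = 1500 μs.
Total = 2140 μs.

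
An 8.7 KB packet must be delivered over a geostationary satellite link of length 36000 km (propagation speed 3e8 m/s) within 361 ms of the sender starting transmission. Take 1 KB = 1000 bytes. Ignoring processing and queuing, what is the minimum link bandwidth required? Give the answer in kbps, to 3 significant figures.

L = 69600 bits.
Propagation delay = 36000000 / 300000000 = 120 ms.
Transmission budget = 361 − 120 = 241 ms.
R ≥ L / t_tx = 69600 bits / 0.241 s = 289 kbps.

289 kbps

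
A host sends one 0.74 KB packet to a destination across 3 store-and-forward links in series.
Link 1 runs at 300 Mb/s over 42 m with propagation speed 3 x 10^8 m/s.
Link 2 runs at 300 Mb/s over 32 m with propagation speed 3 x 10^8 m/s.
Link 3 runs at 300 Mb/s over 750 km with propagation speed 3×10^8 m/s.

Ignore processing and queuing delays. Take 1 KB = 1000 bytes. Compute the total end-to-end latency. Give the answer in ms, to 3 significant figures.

2.56 ms

L = 5920 bits.
Transmission delay per hop = L/R = 5920/300000000 = 0.0197333 ms; 3 hops → 0.0592 ms.
Propagation delays (d/s per hop): 0.00014, 0.000106667, 2.5 ms; sum = 2.50025 ms.
End-to-end = 2.56 ms.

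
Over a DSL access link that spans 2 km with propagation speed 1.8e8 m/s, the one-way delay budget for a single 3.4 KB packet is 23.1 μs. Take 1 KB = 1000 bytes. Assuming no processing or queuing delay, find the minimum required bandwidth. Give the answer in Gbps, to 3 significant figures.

2.27 Gbps

L = 27200 bits.
Propagation delay = 2000 / 180000000 = 11.1111 μs.
Transmission budget = 23.1 − 11.1111 = 11.9889 μs.
R ≥ L / t_tx = 27200 bits / 1.19889e-05 s = 2.27 Gbps.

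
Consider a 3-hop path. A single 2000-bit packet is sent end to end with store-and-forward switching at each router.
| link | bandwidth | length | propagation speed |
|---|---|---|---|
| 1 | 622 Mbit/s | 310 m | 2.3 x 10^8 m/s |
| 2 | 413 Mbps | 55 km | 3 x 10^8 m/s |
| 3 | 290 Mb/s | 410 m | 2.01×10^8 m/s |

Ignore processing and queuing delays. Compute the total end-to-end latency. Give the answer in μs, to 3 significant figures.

Transmission delays (L/R per hop): 3.21543, 4.84262, 6.89655 μs; sum = 14.9546 μs.
Propagation delays (d/s per hop): 1.34783, 183.333, 2.0398 μs; sum = 186.721 μs.
End-to-end = 202 μs.

202 μs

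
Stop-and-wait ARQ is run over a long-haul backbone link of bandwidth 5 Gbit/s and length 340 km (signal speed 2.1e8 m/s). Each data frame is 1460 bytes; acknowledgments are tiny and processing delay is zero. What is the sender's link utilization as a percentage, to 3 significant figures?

t_tx = L/R = 11680/5000000000 = 2.336e-06 s.
t_prop = 340000/210000000 = 0.00161905 s; RTT = 0.0032381 s.
Cycle = t_tx + RTT = 0.00324043 s.
Utilization = t_tx / cycle = 2.336e-06/0.00324043 = 0.0721 %.

0.0721 %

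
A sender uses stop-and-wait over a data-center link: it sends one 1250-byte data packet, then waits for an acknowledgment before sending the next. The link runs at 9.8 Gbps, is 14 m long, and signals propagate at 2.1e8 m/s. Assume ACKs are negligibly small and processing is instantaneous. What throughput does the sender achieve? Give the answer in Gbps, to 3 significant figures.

8.67 Gbps

t_tx = L/R = 10000/9800000000 = 1.02041e-06 s.
t_prop = 14/210000000 = 6.66667e-08 s; RTT = 1.33333e-07 s.
Cycle = t_tx + RTT = 1.15374e-06 s.
Throughput = L / cycle = 10000 / 1.15374e-06 = 8.67 Gbps.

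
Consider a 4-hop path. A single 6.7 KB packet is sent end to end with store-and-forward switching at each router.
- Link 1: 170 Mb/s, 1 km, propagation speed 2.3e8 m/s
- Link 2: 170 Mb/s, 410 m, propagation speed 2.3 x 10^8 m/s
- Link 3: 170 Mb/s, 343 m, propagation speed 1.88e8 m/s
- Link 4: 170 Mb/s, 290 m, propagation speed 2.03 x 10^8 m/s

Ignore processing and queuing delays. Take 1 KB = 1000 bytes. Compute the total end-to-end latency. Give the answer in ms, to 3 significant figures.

1.27 ms

L = 53600 bits.
Transmission delay per hop = L/R = 53600/170000000 = 0.315294 ms; 4 hops → 1.26118 ms.
Propagation delays (d/s per hop): 0.00434783, 0.00178261, 0.00182447, 0.00142857 ms; sum = 0.00938347 ms.
End-to-end = 1.27 ms.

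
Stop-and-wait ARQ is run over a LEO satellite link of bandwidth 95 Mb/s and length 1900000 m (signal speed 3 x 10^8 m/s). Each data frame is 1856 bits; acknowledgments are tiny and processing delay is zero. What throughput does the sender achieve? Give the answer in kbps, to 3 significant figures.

t_tx = L/R = 1856/95000000 = 1.95368e-05 s.
t_prop = 1900000/300000000 = 0.00633333 s; RTT = 0.0126667 s.
Cycle = t_tx + RTT = 0.0126862 s.
Throughput = L / cycle = 1856 / 0.0126862 = 146 kbps.

146 kbps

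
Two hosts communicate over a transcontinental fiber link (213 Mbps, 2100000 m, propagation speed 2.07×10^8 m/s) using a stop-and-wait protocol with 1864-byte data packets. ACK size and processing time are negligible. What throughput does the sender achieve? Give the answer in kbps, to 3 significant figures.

t_tx = L/R = 14912/213000000 = 7.00094e-05 s.
t_prop = 2100000/2.07e+08 = 0.0101449 s; RTT = 0.0202899 s.
Cycle = t_tx + RTT = 0.0203599 s.
Throughput = L / cycle = 14912 / 0.0203599 = 732 kbps.

732 kbps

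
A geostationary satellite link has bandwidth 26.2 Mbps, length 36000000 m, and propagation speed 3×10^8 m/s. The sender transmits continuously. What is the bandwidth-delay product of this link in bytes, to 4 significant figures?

Propagation delay = 36000000 / 300000000 = 0.12 s.
BDP = R × t_prop = 26200000 × 0.12 = 3144000 bits.
In bytes: 3144000/8 = 393000 bytes.

393000 bytes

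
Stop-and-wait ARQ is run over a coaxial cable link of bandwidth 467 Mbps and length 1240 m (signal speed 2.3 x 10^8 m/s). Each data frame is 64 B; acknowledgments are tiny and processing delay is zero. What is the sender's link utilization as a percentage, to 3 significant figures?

9.23 %

t_tx = L/R = 512/467000000 = 1.09636e-06 s.
t_prop = 1240/2.3e+08 = 5.3913e-06 s; RTT = 1.07826e-05 s.
Cycle = t_tx + RTT = 1.1879e-05 s.
Utilization = t_tx / cycle = 1.09636e-06/1.1879e-05 = 9.23 %.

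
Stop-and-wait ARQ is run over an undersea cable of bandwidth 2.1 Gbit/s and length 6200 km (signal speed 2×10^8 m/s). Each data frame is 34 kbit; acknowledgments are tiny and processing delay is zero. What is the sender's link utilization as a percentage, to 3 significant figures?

0.0261 %

t_tx = L/R = 34000/2100000000 = 1.61905e-05 s.
t_prop = 6200000/200000000 = 0.031 s; RTT = 0.062 s.
Cycle = t_tx + RTT = 0.0620162 s.
Utilization = t_tx / cycle = 1.61905e-05/0.0620162 = 0.0261 %.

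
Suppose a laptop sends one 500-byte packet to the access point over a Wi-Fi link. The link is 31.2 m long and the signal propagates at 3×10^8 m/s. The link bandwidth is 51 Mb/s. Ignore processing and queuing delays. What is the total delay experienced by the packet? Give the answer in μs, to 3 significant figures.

78.5 μs

L = 500 × 8 = 4000 bits.
Transmission delay = L/R = 4000 / 51000000 = 78.4314 μs.
Propagation delay = d/s = 31.2 m / 300000000 m/s = 0.104 μs.
Total = 78.5 μs.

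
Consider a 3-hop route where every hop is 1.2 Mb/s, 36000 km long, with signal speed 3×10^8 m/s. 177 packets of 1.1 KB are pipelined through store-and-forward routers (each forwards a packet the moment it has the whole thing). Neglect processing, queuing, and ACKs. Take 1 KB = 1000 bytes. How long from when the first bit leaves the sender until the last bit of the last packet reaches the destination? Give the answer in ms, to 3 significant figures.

1670 ms

Per-hop transmission t_tx = L/R = 8800/1200000 = 7.33333 ms.
Per-hop propagation t_prop = 36000000/300000000 = 120 ms.
Pipeline fill: first packet needs 3·t_tx to clear all hops; remaining 176 packets each add one t_tx.
Total = (3+177-1)·t_tx + 3·t_prop = 179·7.33333 + 3·120 = 1670 ms.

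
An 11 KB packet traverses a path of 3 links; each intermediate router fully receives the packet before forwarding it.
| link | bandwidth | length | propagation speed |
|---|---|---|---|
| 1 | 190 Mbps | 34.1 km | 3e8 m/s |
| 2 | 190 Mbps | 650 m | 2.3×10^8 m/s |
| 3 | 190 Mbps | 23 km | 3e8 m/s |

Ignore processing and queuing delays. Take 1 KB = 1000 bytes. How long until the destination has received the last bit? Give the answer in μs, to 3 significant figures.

1580 μs

L = 88000 bits.
Transmission delay per hop = L/R = 88000/190000000 = 463.158 μs; 3 hops → 1389.47 μs.
Propagation delays (d/s per hop): 113.667, 2.82609, 76.6667 μs; sum = 193.159 μs.
End-to-end = 1580 μs.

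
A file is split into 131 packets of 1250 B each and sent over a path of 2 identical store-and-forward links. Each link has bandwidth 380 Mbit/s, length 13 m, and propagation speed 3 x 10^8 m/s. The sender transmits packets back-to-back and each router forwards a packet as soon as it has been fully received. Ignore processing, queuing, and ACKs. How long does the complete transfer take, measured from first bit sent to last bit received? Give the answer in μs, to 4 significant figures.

3474 μs

Per-hop transmission t_tx = L/R = 10000/380000000 = 26.3158 μs.
Per-hop propagation t_prop = 13/300000000 = 0.0433333 μs.
Pipeline fill: first packet needs 2·t_tx to clear all hops; remaining 130 packets each add one t_tx.
Total = (2+131-1)·t_tx + 2·t_prop = 132·26.3158 + 2·0.0433333 = 3474 μs.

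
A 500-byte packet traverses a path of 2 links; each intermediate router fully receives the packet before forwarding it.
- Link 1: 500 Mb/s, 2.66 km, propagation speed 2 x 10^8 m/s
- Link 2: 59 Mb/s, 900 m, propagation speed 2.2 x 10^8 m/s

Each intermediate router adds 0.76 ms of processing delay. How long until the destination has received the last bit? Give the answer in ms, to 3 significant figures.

L = 500 × 8 = 4000 bits.
Transmission delays (L/R per hop): 0.008, 0.0677966 ms; sum = 0.0757966 ms.
Propagation delays (d/s per hop): 0.0133, 0.00409091 ms; sum = 0.0173909 ms.
Processing at 1 router(s): 1 × 0.76 ms = 0.76 ms.
End-to-end = 0.853 ms.

0.853 ms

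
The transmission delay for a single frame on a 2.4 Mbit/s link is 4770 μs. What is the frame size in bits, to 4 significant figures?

L = R × t_tx = 2400000 b/s × 0.00477 s = 11448 bits.

11450 bits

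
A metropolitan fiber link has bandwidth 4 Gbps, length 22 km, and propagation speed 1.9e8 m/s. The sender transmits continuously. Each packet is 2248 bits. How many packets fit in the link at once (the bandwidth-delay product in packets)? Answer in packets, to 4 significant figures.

206.0 packets

Propagation delay = 22000 / 190000000 = 0.000115789 s.
BDP = R × t_prop = 4000000000 × 0.000115789 = 463158 bits.
In packets of 2248 bits: 206.0 packets.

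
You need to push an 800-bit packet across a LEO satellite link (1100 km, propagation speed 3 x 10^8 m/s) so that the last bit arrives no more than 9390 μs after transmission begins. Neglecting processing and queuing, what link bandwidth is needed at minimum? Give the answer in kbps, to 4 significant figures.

Propagation delay = 1100000 / 300000000 = 3666.67 μs.
Transmission budget = 9390 − 3666.67 = 5723.33 μs.
R ≥ L / t_tx = 800 bits / 0.00572333 s = 139.8 kbps.

139.8 kbps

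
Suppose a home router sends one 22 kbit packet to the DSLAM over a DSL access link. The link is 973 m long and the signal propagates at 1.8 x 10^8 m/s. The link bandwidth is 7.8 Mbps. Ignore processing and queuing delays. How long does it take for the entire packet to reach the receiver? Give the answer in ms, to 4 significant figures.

2.826 ms

L = 22000 bits.
Transmission delay = L/R = 22000 / 7800000 = 2.82051 ms.
Propagation delay = d/s = 973 m / 180000000 m/s = 0.00540556 ms.
Total = 2.826 ms.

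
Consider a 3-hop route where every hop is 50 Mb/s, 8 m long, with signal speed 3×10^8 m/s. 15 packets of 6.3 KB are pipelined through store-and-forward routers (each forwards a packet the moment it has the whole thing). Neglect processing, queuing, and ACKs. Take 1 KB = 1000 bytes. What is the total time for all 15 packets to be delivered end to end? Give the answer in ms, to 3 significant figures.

Per-hop transmission t_tx = L/R = 50400/50000000 = 1.008 ms.
Per-hop propagation t_prop = 8/300000000 = 2.66667e-05 ms.
Pipeline fill: first packet needs 3·t_tx to clear all hops; remaining 14 packets each add one t_tx.
Total = (3+15-1)·t_tx + 3·t_prop = 17·1.008 + 3·2.66667e-05 = 17.1 ms.

17.1 ms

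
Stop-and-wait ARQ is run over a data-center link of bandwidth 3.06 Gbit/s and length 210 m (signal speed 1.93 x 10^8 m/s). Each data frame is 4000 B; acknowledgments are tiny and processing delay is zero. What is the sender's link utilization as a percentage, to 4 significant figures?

t_tx = L/R = 32000/3060000000 = 1.04575e-05 s.
t_prop = 210/193000000 = 1.08808e-06 s; RTT = 2.17617e-06 s.
Cycle = t_tx + RTT = 1.26337e-05 s.
Utilization = t_tx / cycle = 1.04575e-05/1.26337e-05 = 82.77 %.

82.77 %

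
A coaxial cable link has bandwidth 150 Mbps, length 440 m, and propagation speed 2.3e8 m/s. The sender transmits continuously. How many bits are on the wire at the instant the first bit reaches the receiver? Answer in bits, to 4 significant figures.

Propagation delay = 440 / 2.3e+08 = 1.91304e-06 s.
BDP = R × t_prop = 150000000 × 1.91304e-06 = 286.957 bits.

287.0 bits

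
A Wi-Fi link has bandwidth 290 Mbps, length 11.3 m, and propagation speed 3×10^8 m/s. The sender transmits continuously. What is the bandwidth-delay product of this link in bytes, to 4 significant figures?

1.365 bytes

Propagation delay = 11.3 / 300000000 = 3.76667e-08 s.
BDP = R × t_prop = 290000000 × 3.76667e-08 = 10.9233 bits.
In bytes: 10.9233/8 = 1.365 bytes.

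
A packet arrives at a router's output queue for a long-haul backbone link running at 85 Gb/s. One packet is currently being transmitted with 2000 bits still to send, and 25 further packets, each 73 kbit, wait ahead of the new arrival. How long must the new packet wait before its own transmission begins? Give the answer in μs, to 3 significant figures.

Each queued packet: L/R = 73000/85000000000 = 0.858824 μs.
25 queued → 21.4706 μs.
Plus remaining 2000 bits of current packet: 0.0235294 μs.
Queuing delay = 21.5 μs.

21.5 μs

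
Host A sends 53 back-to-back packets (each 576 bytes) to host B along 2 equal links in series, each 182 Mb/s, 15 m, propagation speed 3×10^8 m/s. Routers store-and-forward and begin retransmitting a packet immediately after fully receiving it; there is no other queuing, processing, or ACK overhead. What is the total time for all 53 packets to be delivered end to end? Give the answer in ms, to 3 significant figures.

1.37 ms

Per-hop transmission t_tx = L/R = 4608/182000000 = 0.0253187 ms.
Per-hop propagation t_prop = 15/300000000 = 5e-05 ms.
Pipeline fill: first packet needs 2·t_tx to clear all hops; remaining 52 packets each add one t_tx.
Total = (2+53-1)·t_tx + 2·t_prop = 54·0.0253187 + 2·5e-05 = 1.37 ms.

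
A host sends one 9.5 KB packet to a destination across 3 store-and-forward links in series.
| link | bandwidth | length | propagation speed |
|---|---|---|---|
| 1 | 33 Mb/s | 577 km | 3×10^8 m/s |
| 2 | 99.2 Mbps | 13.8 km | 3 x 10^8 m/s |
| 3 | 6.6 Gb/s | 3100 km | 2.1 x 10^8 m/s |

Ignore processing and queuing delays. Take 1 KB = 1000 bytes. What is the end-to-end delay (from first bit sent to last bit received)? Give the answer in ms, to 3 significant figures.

L = 76000 bits.
Transmission delays (L/R per hop): 2.30303, 0.766129, 0.0115152 ms; sum = 3.08067 ms.
Propagation delays (d/s per hop): 1.92333, 0.046, 14.7619 ms; sum = 16.7312 ms.
End-to-end = 19.8 ms.

19.8 ms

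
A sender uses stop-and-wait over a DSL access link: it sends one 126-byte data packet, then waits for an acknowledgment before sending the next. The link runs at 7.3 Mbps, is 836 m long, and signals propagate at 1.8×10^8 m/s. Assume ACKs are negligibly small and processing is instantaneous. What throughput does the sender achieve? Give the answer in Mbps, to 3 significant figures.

t_tx = L/R = 1008/7300000 = 0.000138082 s.
t_prop = 836/180000000 = 4.64444e-06 s; RTT = 9.28889e-06 s.
Cycle = t_tx + RTT = 0.000147371 s.
Throughput = L / cycle = 1008 / 0.000147371 = 6.84 Mbps.

6.84 Mbps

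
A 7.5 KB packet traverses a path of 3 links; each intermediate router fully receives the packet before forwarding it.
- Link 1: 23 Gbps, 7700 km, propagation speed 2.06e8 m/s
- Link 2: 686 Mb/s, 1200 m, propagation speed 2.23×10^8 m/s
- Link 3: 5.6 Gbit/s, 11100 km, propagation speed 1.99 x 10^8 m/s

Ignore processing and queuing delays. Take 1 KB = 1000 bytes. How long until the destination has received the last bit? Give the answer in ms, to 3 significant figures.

L = 60000 bits.
Transmission delays (L/R per hop): 0.0026087, 0.0874636, 0.0107143 ms; sum = 0.100787 ms.
Propagation delays (d/s per hop): 37.3786, 0.00538117, 55.7789 ms; sum = 93.1629 ms.
End-to-end = 93.3 ms.

93.3 ms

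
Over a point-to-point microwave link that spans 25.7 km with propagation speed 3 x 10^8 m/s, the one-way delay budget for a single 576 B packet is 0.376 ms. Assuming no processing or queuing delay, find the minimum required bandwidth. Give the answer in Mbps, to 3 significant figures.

15.9 Mbps

L = 4608 bits.
Propagation delay = 25700 / 300000000 = 0.0856667 ms.
Transmission budget = 0.376 − 0.0856667 = 0.290333 ms.
R ≥ L / t_tx = 4608 bits / 0.000290333 s = 15.9 Mbps.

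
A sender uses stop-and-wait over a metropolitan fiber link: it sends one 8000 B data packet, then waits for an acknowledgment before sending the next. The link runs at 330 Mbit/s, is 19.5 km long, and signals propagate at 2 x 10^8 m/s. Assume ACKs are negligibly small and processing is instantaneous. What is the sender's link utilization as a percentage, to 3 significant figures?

49.9 %

t_tx = L/R = 64000/330000000 = 0.000193939 s.
t_prop = 19500/200000000 = 9.75e-05 s; RTT = 0.000195 s.
Cycle = t_tx + RTT = 0.000388939 s.
Utilization = t_tx / cycle = 0.000193939/0.000388939 = 49.9 %.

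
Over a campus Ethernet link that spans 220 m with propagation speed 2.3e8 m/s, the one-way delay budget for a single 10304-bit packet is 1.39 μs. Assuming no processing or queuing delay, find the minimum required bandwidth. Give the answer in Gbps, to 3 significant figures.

23.8 Gbps

Propagation delay = 220 / 2.3e+08 = 0.956522 μs.
Transmission budget = 1.39 − 0.956522 = 0.433478 μs.
R ≥ L / t_tx = 10304 bits / 4.33478e-07 s = 23.8 Gbps.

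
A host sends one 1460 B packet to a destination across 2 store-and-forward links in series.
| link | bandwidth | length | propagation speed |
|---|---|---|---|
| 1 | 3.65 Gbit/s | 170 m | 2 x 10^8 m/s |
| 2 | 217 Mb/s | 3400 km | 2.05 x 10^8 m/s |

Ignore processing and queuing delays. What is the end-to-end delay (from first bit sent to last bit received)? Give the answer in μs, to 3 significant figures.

16600 μs

L = 1460 × 8 = 11680 bits.
Transmission delays (L/R per hop): 3.2, 53.8249 μs; sum = 57.0249 μs.
Propagation delays (d/s per hop): 0.85, 16585.4 μs; sum = 16586.2 μs.
End-to-end = 16600 μs.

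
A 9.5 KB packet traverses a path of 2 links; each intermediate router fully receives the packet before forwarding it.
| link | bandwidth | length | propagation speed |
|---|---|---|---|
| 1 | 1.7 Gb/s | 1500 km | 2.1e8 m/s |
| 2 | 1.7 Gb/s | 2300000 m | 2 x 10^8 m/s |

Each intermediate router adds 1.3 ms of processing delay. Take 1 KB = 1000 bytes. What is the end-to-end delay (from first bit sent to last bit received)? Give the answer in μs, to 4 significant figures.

L = 76000 bits.
Transmission delay per hop = L/R = 76000/1700000000 = 44.7059 μs; 2 hops → 89.4118 μs.
Propagation delays (d/s per hop): 7142.86, 11500 μs; sum = 18642.9 μs.
Processing at 1 router(s): 1 × 1.3 ms = 1300 μs.
End-to-end = 20030 μs.

20030 μs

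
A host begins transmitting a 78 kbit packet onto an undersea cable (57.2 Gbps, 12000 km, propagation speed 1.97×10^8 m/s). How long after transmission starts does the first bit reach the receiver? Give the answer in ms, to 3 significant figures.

First bit experiences only propagation delay: d/s = 12000000/197000000 = 60.9 ms.

60.9 ms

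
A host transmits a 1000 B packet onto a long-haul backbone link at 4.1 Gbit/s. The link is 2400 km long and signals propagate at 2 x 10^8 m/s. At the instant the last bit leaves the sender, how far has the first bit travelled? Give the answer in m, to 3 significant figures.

t_tx = L/R = 8000/4.1e+09 = 1.95122e-06 s.
Distance = s × t_tx = 200000000 × 1.95122e-06 = 390 m.

390 m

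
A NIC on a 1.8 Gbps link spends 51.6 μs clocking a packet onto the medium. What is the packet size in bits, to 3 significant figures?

92900 bits

L = R × t_tx = 1800000000 b/s × 5.16e-05 s = 92880 bits.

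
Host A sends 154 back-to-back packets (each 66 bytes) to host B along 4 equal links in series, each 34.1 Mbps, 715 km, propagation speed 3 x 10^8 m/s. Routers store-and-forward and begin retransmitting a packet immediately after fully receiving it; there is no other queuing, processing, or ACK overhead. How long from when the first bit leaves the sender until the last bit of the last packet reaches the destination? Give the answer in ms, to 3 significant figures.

12.0 ms

Per-hop transmission t_tx = L/R = 528/34100000 = 0.0154839 ms.
Per-hop propagation t_prop = 715000/300000000 = 2.38333 ms.
Pipeline fill: first packet needs 4·t_tx to clear all hops; remaining 153 packets each add one t_tx.
Total = (4+154-1)·t_tx + 4·t_prop = 157·0.0154839 + 4·2.38333 = 12.0 ms.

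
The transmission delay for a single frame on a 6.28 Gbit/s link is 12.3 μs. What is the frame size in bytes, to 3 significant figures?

L = R × t_tx = 6280000000 b/s × 1.23e-05 s = 77244 bits.
In bytes: 77244 / 8 = 9660 bytes.

9660 bytes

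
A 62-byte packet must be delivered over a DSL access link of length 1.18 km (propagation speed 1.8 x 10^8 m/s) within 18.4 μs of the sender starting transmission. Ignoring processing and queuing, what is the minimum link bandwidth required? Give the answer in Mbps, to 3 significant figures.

41.9 Mbps

L = 496 bits.
Propagation delay = 1180 / 180000000 = 6.55556 μs.
Transmission budget = 18.4 − 6.55556 = 11.8444 μs.
R ≥ L / t_tx = 496 bits / 1.18444e-05 s = 41.9 Mbps.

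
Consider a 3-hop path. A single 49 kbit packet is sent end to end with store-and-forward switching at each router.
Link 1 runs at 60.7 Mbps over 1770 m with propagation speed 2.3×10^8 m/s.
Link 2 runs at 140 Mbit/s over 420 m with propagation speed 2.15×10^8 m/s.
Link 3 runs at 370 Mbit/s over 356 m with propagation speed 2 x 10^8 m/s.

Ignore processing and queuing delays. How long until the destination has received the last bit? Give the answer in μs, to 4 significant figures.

L = 49000 bits.
Transmission delays (L/R per hop): 807.249, 350, 132.432 μs; sum = 1289.68 μs.
Propagation delays (d/s per hop): 7.69565, 1.95349, 1.78 μs; sum = 11.4291 μs.
End-to-end = 1301 μs.

1301 μs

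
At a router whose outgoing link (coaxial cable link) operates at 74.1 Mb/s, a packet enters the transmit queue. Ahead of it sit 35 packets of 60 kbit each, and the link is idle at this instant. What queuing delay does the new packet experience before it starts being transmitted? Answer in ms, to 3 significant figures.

28.3 ms

Each queued packet: L/R = 60000/74100000 = 0.809717 ms.
35 queued → 28.3401 ms.
Queuing delay = 28.3 ms.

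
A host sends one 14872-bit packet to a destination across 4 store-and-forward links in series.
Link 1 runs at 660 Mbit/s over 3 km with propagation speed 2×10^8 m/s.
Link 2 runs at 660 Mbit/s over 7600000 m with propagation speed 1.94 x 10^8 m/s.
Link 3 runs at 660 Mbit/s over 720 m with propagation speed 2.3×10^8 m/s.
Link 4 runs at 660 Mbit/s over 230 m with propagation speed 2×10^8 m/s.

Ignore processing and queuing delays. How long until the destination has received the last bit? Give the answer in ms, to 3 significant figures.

39.3 ms

Transmission delay per hop = L/R = 14872/660000000 = 0.0225333 ms; 4 hops → 0.0901333 ms.
Propagation delays (d/s per hop): 0.015, 39.1753, 0.00313043, 0.00115 ms; sum = 39.1945 ms.
End-to-end = 39.3 ms.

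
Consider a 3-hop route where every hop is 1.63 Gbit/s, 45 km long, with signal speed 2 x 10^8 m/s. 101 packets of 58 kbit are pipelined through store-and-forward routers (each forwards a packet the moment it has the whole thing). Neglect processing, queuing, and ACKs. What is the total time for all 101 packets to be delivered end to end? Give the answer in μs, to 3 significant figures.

Per-hop transmission t_tx = L/R = 58000/1630000000 = 35.5828 μs.
Per-hop propagation t_prop = 45000/200000000 = 225 μs.
Pipeline fill: first packet needs 3·t_tx to clear all hops; remaining 100 packets each add one t_tx.
Total = (3+101-1)·t_tx + 3·t_prop = 103·35.5828 + 3·225 = 4340 μs.

4340 μs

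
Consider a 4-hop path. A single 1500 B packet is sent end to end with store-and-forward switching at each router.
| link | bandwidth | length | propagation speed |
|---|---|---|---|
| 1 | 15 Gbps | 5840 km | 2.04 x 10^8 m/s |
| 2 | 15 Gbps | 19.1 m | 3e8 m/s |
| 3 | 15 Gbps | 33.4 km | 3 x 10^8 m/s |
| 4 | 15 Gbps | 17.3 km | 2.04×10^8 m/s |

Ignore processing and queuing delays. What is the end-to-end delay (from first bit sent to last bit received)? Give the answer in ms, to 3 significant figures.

L = 1500 × 8 = 12000 bits.
Transmission delay per hop = L/R = 12000/15000000000 = 0.0008 ms; 4 hops → 0.0032 ms.
Propagation delays (d/s per hop): 28.6275, 6.36667e-05, 0.111333, 0.0848039 ms; sum = 28.8237 ms.
End-to-end = 28.8 ms.

28.8 ms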